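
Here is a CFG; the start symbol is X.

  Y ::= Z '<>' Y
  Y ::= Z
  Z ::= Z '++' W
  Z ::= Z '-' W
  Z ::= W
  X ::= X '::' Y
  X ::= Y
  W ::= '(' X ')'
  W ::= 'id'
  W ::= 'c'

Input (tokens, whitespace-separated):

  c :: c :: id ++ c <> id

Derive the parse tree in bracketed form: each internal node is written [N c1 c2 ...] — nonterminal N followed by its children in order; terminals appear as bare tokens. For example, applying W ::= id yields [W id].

[X [X [X [Y [Z [W c]]]] :: [Y [Z [W c]]]] :: [Y [Z [Z [W id]] ++ [W c]] <> [Y [Z [W id]]]]]

X
X :: Y
X :: Y :: Y
Y :: Y :: Y
Z :: Y :: Y
W :: Y :: Y
c :: Y :: Y
c :: Z :: Y
c :: W :: Y
c :: c :: Y
c :: c :: Z <> Y
c :: c :: Z ++ W <> Y
c :: c :: W ++ W <> Y
c :: c :: id ++ W <> Y
c :: c :: id ++ c <> Y
c :: c :: id ++ c <> Z
c :: c :: id ++ c <> W
c :: c :: id ++ c <> id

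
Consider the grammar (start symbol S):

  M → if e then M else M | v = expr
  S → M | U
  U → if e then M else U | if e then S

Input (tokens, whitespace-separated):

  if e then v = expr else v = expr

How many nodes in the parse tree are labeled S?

[S [M if e then [M v = expr] else [M v = expr]]]

1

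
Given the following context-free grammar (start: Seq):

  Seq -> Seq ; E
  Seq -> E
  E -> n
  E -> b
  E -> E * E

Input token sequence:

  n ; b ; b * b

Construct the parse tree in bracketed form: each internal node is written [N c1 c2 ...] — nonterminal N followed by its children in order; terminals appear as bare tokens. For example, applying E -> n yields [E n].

[Seq [Seq [Seq [E n]] ; [E b]] ; [E [E b] * [E b]]]

Seq
Seq ; E
Seq ; E ; E
E ; E ; E
n ; E ; E
n ; b ; E
n ; b ; E * E
n ; b ; b * E
n ; b ; b * b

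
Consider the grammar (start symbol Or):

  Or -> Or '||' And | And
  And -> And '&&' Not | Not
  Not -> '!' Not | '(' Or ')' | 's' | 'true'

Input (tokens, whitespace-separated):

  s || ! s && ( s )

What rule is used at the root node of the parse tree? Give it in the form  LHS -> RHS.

[Or [Or [And [Not s]]] || [And [And [Not ! [Not s]]] && [Not ( [Or [And [Not s]]] )]]]

Or -> Or '||' And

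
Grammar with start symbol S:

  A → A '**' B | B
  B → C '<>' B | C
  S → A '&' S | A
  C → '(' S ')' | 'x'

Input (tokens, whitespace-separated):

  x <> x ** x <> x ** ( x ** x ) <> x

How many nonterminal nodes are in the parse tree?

23

[S [A [A [A [B [C x] <> [B [C x]]]] ** [B [C x] <> [B [C x]]]] ** [B [C ( [S [A [A [B [C x]]] ** [B [C x]]]] )] <> [B [C x]]]]]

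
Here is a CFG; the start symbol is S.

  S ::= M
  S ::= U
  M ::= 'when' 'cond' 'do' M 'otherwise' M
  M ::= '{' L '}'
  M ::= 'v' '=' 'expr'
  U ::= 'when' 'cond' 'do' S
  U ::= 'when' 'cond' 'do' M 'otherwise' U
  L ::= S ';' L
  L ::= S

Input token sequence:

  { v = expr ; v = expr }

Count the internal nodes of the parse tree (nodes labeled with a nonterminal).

8

[S [M { [L [S [M v = expr]] ; [L [S [M v = expr]]]] }]]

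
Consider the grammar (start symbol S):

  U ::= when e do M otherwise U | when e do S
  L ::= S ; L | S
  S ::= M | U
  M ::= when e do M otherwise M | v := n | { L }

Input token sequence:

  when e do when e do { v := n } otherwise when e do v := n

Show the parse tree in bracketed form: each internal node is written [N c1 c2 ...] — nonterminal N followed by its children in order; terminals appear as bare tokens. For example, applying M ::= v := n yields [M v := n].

[S [U when e do [S [U when e do [M { [L [S [M v := n]]] }] otherwise [U when e do [S [M v := n]]]]]]]

S
U
when e do S
when e do U
when e do when e do M otherwise U
when e do when e do { L } otherwise U
when e do when e do { S } otherwise U
when e do when e do { M } otherwise U
when e do when e do { v := n } otherwise U
when e do when e do { v := n } otherwise when e do S
when e do when e do { v := n } otherwise when e do M
when e do when e do { v := n } otherwise when e do v := n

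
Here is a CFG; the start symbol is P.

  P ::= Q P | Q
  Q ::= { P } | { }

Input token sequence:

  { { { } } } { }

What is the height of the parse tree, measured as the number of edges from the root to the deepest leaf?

6

[P [Q { [P [Q { [P [Q { }]] }]] }] [P [Q { }]]]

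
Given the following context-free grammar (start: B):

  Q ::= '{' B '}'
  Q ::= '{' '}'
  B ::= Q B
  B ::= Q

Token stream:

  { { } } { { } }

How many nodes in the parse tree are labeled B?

4

[B [Q { [B [Q { }]] }] [B [Q { [B [Q { }]] }]]]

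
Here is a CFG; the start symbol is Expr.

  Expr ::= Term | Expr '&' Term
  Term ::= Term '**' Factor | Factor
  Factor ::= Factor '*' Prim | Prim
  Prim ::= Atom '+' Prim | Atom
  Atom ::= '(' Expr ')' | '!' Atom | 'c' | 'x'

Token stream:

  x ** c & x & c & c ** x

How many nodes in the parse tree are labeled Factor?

6

[Expr [Expr [Expr [Expr [Term [Term [Factor [Prim [Atom x]]]] ** [Factor [Prim [Atom c]]]]] & [Term [Factor [Prim [Atom x]]]]] & [Term [Factor [Prim [Atom c]]]]] & [Term [Term [Factor [Prim [Atom c]]]] ** [Factor [Prim [Atom x]]]]]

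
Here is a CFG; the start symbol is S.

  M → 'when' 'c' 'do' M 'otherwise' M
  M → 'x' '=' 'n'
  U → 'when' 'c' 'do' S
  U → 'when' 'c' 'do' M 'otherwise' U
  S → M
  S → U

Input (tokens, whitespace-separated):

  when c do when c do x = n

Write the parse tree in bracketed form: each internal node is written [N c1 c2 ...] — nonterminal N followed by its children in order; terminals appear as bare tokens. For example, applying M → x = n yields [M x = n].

[S [U when c do [S [U when c do [S [M x = n]]]]]]

S
U
when c do S
when c do U
when c do when c do S
when c do when c do M
when c do when c do x = n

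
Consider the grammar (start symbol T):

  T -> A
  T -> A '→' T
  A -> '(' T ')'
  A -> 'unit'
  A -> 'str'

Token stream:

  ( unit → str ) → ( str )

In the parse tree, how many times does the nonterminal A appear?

[T [A ( [T [A unit] → [T [A str]]] )] → [T [A ( [T [A str]] )]]]

5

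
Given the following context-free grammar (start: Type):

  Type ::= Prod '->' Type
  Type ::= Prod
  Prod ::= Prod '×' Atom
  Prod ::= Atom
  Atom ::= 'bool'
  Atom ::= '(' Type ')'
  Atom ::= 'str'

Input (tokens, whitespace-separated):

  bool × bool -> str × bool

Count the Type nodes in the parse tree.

2

[Type [Prod [Prod [Atom bool]] × [Atom bool]] -> [Type [Prod [Prod [Atom str]] × [Atom bool]]]]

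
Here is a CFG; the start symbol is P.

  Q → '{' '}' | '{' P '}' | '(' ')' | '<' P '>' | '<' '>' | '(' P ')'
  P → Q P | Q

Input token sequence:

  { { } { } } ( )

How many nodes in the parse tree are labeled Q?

[P [Q { [P [Q { }] [P [Q { }]]] }] [P [Q ( )]]]

4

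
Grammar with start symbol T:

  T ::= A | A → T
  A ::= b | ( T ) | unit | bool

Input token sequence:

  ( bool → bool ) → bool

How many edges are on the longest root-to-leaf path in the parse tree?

5

[T [A ( [T [A bool] → [T [A bool]]] )] → [T [A bool]]]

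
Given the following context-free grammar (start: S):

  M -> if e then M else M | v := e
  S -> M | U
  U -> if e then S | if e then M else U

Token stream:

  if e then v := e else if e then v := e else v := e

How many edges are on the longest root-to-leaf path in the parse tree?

4

[S [M if e then [M v := e] else [M if e then [M v := e] else [M v := e]]]]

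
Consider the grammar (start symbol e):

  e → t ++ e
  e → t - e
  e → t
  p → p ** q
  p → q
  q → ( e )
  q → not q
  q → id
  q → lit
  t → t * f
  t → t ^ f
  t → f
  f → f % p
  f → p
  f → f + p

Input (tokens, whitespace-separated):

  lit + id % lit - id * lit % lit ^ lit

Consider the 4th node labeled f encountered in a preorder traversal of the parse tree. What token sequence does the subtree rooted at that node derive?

id

[e [t [f [f [f [p [q lit]]] + [p [q id]]] % [p [q lit]]]] - [e [t [t [t [f [p [q id]]]] * [f [f [p [q lit]]] % [p [q lit]]]] ^ [f [p [q lit]]]]]]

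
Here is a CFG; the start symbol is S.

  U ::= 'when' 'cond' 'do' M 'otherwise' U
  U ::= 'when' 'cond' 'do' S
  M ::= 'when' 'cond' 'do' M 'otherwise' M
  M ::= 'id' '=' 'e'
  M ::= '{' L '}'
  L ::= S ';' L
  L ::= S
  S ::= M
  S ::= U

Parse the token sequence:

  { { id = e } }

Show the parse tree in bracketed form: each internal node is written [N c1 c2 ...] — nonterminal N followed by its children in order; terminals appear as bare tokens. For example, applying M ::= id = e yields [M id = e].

[S [M { [L [S [M { [L [S [M id = e]]] }]]] }]]

S
M
{ L }
{ S }
{ M }
{ { L } }
{ { S } }
{ { M } }
{ { id = e } }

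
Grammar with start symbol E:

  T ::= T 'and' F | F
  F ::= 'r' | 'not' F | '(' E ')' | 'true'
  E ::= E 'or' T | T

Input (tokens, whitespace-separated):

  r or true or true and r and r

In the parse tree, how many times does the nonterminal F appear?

[E [E [E [T [F r]]] or [T [F true]]] or [T [T [T [F true]] and [F r]] and [F r]]]

5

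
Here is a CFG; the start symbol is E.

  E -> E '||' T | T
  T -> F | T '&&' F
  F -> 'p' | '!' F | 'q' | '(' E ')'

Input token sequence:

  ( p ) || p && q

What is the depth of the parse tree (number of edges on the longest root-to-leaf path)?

[E [E [T [F ( [E [T [F p]]] )]]] || [T [T [F p]] && [F q]]]

7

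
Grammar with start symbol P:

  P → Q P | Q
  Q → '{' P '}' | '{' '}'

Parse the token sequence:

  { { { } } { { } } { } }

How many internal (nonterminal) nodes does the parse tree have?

12

[P [Q { [P [Q { [P [Q { }]] }] [P [Q { [P [Q { }]] }] [P [Q { }]]]] }]]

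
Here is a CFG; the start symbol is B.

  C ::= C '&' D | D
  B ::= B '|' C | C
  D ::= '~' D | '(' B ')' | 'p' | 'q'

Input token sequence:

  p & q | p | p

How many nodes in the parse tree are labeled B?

3

[B [B [B [C [C [D p]] & [D q]]] | [C [D p]]] | [C [D p]]]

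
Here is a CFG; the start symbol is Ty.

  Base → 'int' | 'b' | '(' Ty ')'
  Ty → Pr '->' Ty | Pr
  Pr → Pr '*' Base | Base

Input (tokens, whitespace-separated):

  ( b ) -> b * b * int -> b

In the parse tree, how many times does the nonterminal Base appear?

6

[Ty [Pr [Base ( [Ty [Pr [Base b]]] )]] -> [Ty [Pr [Pr [Pr [Base b]] * [Base b]] * [Base int]] -> [Ty [Pr [Base b]]]]]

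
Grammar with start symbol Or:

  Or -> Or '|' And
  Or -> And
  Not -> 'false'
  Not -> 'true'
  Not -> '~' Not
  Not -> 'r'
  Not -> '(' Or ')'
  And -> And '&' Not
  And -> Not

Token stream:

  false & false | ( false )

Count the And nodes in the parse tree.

4

[Or [Or [And [And [Not false]] & [Not false]]] | [And [Not ( [Or [And [Not false]]] )]]]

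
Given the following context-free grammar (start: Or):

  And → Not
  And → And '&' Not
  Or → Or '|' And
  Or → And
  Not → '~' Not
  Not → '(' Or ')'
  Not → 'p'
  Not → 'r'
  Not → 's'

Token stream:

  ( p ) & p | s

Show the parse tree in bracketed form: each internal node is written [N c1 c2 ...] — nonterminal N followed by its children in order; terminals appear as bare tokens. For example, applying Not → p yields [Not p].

[Or [Or [And [And [Not ( [Or [And [Not p]]] )]] & [Not p]]] | [And [Not s]]]

Or
Or | And
And | And
And & Not | And
Not & Not | And
( Or ) & Not | And
( And ) & Not | And
( Not ) & Not | And
( p ) & Not | And
( p ) & p | And
( p ) & p | Not
( p ) & p | s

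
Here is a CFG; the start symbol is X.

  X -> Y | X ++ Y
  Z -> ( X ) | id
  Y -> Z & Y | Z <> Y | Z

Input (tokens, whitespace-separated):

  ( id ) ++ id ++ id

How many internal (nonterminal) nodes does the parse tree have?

[X [X [X [Y [Z ( [X [Y [Z id]]] )]]] ++ [Y [Z id]]] ++ [Y [Z id]]]

12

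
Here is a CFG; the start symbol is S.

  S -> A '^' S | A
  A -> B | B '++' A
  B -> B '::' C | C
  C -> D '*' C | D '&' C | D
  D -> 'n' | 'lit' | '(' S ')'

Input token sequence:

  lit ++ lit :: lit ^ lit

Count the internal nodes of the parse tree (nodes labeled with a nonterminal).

[S [A [B [C [D lit]]] ++ [A [B [B [C [D lit]]] :: [C [D lit]]]]] ^ [S [A [B [C [D lit]]]]]]

17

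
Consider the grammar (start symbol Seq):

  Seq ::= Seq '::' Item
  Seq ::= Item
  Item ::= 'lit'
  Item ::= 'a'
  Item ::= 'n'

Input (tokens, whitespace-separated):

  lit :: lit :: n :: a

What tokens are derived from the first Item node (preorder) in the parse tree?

[Seq [Seq [Seq [Seq [Item lit]] :: [Item lit]] :: [Item n]] :: [Item a]]

lit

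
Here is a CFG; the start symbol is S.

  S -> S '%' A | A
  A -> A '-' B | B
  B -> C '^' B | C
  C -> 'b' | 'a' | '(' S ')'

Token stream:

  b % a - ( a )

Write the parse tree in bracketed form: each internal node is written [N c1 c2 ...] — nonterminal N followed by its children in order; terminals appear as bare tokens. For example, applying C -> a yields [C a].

[S [S [A [B [C b]]]] % [A [A [B [C a]]] - [B [C ( [S [A [B [C a]]]] )]]]]

S
S % A
A % A
B % A
C % A
b % A
b % A - B
b % B - B
b % C - B
b % a - B
b % a - C
b % a - ( S )
b % a - ( A )
b % a - ( B )
b % a - ( C )
b % a - ( a )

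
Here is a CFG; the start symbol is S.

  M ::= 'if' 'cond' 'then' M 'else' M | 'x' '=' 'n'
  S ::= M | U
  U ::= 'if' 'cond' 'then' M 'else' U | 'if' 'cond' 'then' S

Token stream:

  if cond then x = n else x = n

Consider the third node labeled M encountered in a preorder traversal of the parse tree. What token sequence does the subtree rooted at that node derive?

[S [M if cond then [M x = n] else [M x = n]]]

x = n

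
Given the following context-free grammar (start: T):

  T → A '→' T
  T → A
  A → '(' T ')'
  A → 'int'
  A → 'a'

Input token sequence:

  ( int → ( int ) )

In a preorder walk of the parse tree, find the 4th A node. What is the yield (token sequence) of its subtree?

int

[T [A ( [T [A int] → [T [A ( [T [A int]] )]]] )]]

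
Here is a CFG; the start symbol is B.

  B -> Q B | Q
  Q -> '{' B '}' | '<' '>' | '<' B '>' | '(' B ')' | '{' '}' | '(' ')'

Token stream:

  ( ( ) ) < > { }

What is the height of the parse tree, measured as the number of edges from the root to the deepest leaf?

4

[B [Q ( [B [Q ( )]] )] [B [Q < >] [B [Q { }]]]]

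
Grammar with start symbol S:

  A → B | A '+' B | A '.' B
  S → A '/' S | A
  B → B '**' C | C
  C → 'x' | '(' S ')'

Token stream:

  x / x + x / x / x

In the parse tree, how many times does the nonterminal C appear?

5

[S [A [B [C x]]] / [S [A [A [B [C x]]] + [B [C x]]] / [S [A [B [C x]]] / [S [A [B [C x]]]]]]]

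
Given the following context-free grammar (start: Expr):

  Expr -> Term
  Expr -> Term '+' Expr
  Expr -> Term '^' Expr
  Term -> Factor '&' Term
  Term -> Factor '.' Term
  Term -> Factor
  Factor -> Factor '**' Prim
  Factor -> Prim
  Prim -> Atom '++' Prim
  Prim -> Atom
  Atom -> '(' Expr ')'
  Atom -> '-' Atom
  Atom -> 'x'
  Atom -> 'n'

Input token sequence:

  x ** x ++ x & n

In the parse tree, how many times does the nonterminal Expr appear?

1

[Expr [Term [Factor [Factor [Prim [Atom x]]] ** [Prim [Atom x] ++ [Prim [Atom x]]]] & [Term [Factor [Prim [Atom n]]]]]]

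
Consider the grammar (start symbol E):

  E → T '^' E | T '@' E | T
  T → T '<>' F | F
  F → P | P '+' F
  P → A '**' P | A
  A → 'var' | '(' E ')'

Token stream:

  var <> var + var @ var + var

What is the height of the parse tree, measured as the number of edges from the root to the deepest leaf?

7

[E [T [T [F [P [A var]]]] <> [F [P [A var]] + [F [P [A var]]]]] @ [E [T [F [P [A var]] + [F [P [A var]]]]]]]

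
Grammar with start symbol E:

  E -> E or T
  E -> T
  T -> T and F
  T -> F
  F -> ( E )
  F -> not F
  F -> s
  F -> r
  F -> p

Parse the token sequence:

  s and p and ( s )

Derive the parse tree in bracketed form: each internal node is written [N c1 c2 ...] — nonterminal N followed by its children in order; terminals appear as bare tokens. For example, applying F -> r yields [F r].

[E [T [T [T [F s]] and [F p]] and [F ( [E [T [F s]]] )]]]

E
T
T and F
T and F and F
F and F and F
s and F and F
s and p and F
s and p and ( E )
s and p and ( T )
s and p and ( F )
s and p and ( s )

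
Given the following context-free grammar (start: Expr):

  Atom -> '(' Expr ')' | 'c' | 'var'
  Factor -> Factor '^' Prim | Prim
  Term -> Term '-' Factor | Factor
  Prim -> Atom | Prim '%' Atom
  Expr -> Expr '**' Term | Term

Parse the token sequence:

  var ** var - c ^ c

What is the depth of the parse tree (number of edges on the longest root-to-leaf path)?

6

[Expr [Expr [Term [Factor [Prim [Atom var]]]]] ** [Term [Term [Factor [Prim [Atom var]]]] - [Factor [Factor [Prim [Atom c]]] ^ [Prim [Atom c]]]]]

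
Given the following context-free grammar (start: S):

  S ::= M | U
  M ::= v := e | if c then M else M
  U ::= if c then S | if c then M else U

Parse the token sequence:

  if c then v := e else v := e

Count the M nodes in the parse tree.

3

[S [M if c then [M v := e] else [M v := e]]]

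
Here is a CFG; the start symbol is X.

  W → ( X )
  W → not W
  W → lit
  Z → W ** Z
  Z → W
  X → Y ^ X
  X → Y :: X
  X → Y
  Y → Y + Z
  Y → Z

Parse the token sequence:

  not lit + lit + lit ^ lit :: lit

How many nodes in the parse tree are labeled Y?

[X [Y [Y [Y [Z [W not [W lit]]]] + [Z [W lit]]] + [Z [W lit]]] ^ [X [Y [Z [W lit]]] :: [X [Y [Z [W lit]]]]]]

5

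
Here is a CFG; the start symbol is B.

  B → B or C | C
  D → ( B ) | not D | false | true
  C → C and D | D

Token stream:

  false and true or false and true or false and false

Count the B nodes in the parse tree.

[B [B [B [C [C [D false]] and [D true]]] or [C [C [D false]] and [D true]]] or [C [C [D false]] and [D false]]]

3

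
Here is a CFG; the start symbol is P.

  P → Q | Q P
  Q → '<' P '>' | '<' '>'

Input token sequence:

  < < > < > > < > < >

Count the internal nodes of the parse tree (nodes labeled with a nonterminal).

[P [Q < [P [Q < >] [P [Q < >]]] >] [P [Q < >] [P [Q < >]]]]

10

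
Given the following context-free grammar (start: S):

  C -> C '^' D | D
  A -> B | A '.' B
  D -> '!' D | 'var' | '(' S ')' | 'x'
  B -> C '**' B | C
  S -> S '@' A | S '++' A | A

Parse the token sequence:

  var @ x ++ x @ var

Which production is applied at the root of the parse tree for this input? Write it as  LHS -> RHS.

[S [S [S [S [A [B [C [D var]]]]] @ [A [B [C [D x]]]]] ++ [A [B [C [D x]]]]] @ [A [B [C [D var]]]]]

S -> S '@' A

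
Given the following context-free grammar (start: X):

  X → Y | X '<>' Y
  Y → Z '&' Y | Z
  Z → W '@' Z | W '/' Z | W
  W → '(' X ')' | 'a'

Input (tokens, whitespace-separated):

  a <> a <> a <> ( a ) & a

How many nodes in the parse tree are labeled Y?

[X [X [X [X [Y [Z [W a]]]] <> [Y [Z [W a]]]] <> [Y [Z [W a]]]] <> [Y [Z [W ( [X [Y [Z [W a]]]] )]] & [Y [Z [W a]]]]]

6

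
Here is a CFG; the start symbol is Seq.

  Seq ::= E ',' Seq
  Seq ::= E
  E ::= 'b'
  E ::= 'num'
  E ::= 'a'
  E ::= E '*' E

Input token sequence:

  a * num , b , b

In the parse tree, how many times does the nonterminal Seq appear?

[Seq [E [E a] * [E num]] , [Seq [E b] , [Seq [E b]]]]

3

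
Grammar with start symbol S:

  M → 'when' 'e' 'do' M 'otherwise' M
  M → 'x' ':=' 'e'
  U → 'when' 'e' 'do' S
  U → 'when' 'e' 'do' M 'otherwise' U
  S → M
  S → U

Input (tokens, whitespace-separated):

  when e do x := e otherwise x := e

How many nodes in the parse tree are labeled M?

3

[S [M when e do [M x := e] otherwise [M x := e]]]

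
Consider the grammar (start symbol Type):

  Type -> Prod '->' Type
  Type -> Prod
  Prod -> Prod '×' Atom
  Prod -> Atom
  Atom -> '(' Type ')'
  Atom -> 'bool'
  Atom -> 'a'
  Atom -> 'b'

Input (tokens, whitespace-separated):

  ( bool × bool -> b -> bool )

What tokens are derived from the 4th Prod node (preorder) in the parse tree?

b

[Type [Prod [Atom ( [Type [Prod [Prod [Atom bool]] × [Atom bool]] -> [Type [Prod [Atom b]] -> [Type [Prod [Atom bool]]]]] )]]]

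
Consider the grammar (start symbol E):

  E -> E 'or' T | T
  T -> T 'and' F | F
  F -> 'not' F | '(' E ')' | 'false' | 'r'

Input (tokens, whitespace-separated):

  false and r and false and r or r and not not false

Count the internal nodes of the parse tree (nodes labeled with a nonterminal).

16

[E [E [T [T [T [T [F false]] and [F r]] and [F false]] and [F r]]] or [T [T [F r]] and [F not [F not [F false]]]]]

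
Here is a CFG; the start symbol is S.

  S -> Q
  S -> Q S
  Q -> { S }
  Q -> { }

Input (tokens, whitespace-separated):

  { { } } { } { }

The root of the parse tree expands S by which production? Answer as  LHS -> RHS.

S -> Q S

[S [Q { [S [Q { }]] }] [S [Q { }] [S [Q { }]]]]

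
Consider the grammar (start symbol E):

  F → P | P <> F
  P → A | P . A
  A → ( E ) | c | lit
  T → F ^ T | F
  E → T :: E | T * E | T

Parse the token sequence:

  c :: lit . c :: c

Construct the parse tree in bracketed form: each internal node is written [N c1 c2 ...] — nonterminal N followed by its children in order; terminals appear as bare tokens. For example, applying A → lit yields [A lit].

[E [T [F [P [A c]]]] :: [E [T [F [P [P [A lit]] . [A c]]]] :: [E [T [F [P [A c]]]]]]]

E
T :: E
F :: E
P :: E
A :: E
c :: E
c :: T :: E
c :: F :: E
c :: P :: E
c :: P . A :: E
c :: A . A :: E
c :: lit . A :: E
c :: lit . c :: E
c :: lit . c :: T
c :: lit . c :: F
c :: lit . c :: P
c :: lit . c :: A
c :: lit . c :: c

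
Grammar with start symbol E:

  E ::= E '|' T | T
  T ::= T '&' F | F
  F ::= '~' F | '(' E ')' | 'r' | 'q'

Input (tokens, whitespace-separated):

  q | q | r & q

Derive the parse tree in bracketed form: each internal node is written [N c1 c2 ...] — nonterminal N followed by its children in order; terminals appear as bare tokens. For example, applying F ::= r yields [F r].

[E [E [E [T [F q]]] | [T [F q]]] | [T [T [F r]] & [F q]]]

E
E | T
E | T | T
T | T | T
F | T | T
q | T | T
q | F | T
q | q | T
q | q | T & F
q | q | F & F
q | q | r & F
q | q | r & q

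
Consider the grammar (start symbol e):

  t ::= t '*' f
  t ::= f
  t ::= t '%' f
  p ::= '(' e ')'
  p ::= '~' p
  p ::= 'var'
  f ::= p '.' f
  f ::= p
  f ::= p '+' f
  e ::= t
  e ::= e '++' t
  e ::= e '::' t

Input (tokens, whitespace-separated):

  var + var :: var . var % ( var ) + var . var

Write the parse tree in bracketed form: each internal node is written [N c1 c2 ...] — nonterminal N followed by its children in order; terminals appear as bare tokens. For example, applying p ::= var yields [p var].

e
e :: t
t :: t
f :: t
p + f :: t
var + f :: t
var + p :: t
var + var :: t
var + var :: t % f
var + var :: f % f
var + var :: p . f % f
var + var :: var . f % f
var + var :: var . p % f
var + var :: var . var % f
var + var :: var . var % p + f
var + var :: var . var % ( e ) + f
var + var :: var . var % ( t ) + f
var + var :: var . var % ( f ) + f
var + var :: var . var % ( p ) + f
var + var :: var . var % ( var ) + f
var + var :: var . var % ( var ) + p . f
var + var :: var . var % ( var ) + var . f
var + var :: var . var % ( var ) + var . p
var + var :: var . var % ( var ) + var . var

[e [e [t [f [p var] + [f [p var]]]]] :: [t [t [f [p var] . [f [p var]]]] % [f [p ( [e [t [f [p var]]]] )] + [f [p var] . [f [p var]]]]]]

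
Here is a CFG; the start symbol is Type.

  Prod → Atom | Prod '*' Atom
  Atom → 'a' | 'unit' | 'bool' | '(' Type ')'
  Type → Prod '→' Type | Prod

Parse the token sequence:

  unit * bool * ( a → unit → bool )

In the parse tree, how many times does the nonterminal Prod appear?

[Type [Prod [Prod [Prod [Atom unit]] * [Atom bool]] * [Atom ( [Type [Prod [Atom a]] → [Type [Prod [Atom unit]] → [Type [Prod [Atom bool]]]]] )]]]

6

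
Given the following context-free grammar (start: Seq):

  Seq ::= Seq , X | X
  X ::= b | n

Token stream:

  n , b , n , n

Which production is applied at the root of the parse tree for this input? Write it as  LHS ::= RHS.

[Seq [Seq [Seq [Seq [X n]] , [X b]] , [X n]] , [X n]]

Seq ::= Seq , X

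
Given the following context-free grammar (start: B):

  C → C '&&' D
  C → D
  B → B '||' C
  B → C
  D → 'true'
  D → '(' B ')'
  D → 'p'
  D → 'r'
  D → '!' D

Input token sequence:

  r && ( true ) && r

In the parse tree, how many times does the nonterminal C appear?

[B [C [C [C [D r]] && [D ( [B [C [D true]]] )]] && [D r]]]

4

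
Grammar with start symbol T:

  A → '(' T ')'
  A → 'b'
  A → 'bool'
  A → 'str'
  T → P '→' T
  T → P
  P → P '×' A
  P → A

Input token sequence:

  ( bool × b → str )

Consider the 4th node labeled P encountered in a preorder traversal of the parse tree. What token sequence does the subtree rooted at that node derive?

str

[T [P [A ( [T [P [P [A bool]] × [A b]] → [T [P [A str]]]] )]]]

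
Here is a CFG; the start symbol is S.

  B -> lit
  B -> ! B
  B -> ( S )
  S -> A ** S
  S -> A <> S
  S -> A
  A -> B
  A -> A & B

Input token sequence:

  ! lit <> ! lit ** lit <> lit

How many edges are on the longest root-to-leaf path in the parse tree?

6

[S [A [B ! [B lit]]] <> [S [A [B ! [B lit]]] ** [S [A [B lit]] <> [S [A [B lit]]]]]]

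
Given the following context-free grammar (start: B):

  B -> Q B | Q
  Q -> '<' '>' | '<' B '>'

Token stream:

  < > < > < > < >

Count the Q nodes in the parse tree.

[B [Q < >] [B [Q < >] [B [Q < >] [B [Q < >]]]]]

4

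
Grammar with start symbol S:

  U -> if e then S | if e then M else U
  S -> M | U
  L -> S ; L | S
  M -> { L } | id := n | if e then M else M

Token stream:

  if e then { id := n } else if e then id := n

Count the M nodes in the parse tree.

3

[S [U if e then [M { [L [S [M id := n]]] }] else [U if e then [S [M id := n]]]]]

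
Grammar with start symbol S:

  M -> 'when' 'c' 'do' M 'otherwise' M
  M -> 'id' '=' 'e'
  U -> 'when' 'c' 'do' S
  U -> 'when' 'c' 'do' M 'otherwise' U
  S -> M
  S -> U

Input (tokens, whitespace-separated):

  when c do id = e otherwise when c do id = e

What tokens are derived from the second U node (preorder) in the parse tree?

when c do id = e

[S [U when c do [M id = e] otherwise [U when c do [S [M id = e]]]]]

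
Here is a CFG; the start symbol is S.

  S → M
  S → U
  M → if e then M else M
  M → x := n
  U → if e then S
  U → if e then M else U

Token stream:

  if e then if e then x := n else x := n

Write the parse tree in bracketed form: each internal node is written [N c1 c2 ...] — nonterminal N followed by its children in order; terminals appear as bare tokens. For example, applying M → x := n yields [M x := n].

S
U
if e then S
if e then M
if e then if e then M else M
if e then if e then x := n else M
if e then if e then x := n else x := n

[S [U if e then [S [M if e then [M x := n] else [M x := n]]]]]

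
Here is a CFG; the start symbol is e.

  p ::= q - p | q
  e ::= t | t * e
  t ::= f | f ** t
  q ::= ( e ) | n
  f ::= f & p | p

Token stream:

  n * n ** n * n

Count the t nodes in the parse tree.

4

[e [t [f [p [q n]]]] * [e [t [f [p [q n]]] ** [t [f [p [q n]]]]] * [e [t [f [p [q n]]]]]]]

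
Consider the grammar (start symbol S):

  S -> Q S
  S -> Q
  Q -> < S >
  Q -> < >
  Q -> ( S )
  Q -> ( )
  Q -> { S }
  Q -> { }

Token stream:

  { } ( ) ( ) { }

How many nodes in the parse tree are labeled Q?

4

[S [Q { }] [S [Q ( )] [S [Q ( )] [S [Q { }]]]]]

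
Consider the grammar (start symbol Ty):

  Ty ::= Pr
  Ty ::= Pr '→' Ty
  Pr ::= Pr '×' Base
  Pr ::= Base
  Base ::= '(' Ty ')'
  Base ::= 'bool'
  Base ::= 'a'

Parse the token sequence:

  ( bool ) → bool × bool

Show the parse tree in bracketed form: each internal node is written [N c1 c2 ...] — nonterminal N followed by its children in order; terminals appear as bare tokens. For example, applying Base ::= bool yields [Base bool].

[Ty [Pr [Base ( [Ty [Pr [Base bool]]] )]] → [Ty [Pr [Pr [Base bool]] × [Base bool]]]]

Ty
Pr → Ty
Base → Ty
( Ty ) → Ty
( Pr ) → Ty
( Base ) → Ty
( bool ) → Ty
( bool ) → Pr
( bool ) → Pr × Base
( bool ) → Base × Base
( bool ) → bool × Base
( bool ) → bool × bool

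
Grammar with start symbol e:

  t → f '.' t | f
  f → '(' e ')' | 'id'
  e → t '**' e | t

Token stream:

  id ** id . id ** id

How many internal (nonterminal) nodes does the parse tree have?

11

[e [t [f id]] ** [e [t [f id] . [t [f id]]] ** [e [t [f id]]]]]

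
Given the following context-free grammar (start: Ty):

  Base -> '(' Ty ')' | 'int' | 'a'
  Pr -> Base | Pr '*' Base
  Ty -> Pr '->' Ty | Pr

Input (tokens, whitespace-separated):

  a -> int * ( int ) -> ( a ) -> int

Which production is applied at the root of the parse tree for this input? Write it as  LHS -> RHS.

Ty -> Pr '->' Ty

[Ty [Pr [Base a]] -> [Ty [Pr [Pr [Base int]] * [Base ( [Ty [Pr [Base int]]] )]] -> [Ty [Pr [Base ( [Ty [Pr [Base a]]] )]] -> [Ty [Pr [Base int]]]]]]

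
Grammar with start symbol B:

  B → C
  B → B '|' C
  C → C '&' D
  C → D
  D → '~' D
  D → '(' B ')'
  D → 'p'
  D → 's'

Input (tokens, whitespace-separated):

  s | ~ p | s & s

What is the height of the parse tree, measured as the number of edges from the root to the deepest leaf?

5

[B [B [B [C [D s]]] | [C [D ~ [D p]]]] | [C [C [D s]] & [D s]]]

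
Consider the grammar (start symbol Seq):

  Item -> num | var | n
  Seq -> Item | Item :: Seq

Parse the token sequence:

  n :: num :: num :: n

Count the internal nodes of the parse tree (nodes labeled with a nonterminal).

[Seq [Item n] :: [Seq [Item num] :: [Seq [Item num] :: [Seq [Item n]]]]]

8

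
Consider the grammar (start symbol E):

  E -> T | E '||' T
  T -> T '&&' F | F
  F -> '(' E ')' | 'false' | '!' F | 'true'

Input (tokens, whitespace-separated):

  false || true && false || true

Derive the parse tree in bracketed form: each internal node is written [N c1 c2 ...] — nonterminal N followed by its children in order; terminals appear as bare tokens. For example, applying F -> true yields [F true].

E
E || T
E || T || T
T || T || T
F || T || T
false || T || T
false || T && F || T
false || F && F || T
false || true && F || T
false || true && false || T
false || true && false || F
false || true && false || true

[E [E [E [T [F false]]] || [T [T [F true]] && [F false]]] || [T [F true]]]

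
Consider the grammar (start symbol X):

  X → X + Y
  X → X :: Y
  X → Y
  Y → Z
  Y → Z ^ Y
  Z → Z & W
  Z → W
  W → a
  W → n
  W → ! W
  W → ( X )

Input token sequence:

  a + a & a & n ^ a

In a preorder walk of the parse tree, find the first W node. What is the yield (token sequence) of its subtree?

[X [X [Y [Z [W a]]]] + [Y [Z [Z [Z [W a]] & [W a]] & [W n]] ^ [Y [Z [W a]]]]]

a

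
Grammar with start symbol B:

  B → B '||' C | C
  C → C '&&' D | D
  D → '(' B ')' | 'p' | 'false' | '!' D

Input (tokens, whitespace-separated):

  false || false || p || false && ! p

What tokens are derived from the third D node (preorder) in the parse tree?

p

[B [B [B [B [C [D false]]] || [C [D false]]] || [C [D p]]] || [C [C [D false]] && [D ! [D p]]]]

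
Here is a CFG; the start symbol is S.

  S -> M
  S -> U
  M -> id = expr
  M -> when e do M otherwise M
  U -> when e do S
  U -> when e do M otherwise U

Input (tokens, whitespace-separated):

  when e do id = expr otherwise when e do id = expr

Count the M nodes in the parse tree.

2

[S [U when e do [M id = expr] otherwise [U when e do [S [M id = expr]]]]]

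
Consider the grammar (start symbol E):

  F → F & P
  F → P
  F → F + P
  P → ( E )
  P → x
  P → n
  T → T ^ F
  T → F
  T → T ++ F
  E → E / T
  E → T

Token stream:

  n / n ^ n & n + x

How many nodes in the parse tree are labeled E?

2

[E [E [T [F [P n]]]] / [T [T [F [P n]]] ^ [F [F [F [P n]] & [P n]] + [P x]]]]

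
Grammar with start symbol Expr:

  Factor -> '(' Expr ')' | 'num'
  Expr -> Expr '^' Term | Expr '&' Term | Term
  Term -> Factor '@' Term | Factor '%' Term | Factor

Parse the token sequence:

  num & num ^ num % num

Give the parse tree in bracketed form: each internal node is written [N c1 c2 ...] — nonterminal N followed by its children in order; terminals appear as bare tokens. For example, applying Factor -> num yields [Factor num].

[Expr [Expr [Expr [Term [Factor num]]] & [Term [Factor num]]] ^ [Term [Factor num] % [Term [Factor num]]]]

Expr
Expr ^ Term
Expr & Term ^ Term
Term & Term ^ Term
Factor & Term ^ Term
num & Term ^ Term
num & Factor ^ Term
num & num ^ Term
num & num ^ Factor % Term
num & num ^ num % Term
num & num ^ num % Factor
num & num ^ num % num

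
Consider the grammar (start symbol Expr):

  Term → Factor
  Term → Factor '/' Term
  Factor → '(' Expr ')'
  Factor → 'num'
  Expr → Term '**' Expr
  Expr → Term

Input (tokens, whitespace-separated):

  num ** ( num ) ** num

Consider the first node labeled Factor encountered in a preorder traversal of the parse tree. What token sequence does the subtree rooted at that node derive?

[Expr [Term [Factor num]] ** [Expr [Term [Factor ( [Expr [Term [Factor num]]] )]] ** [Expr [Term [Factor num]]]]]

num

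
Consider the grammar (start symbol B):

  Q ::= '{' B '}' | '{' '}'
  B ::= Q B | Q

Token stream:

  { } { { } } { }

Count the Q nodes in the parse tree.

[B [Q { }] [B [Q { [B [Q { }]] }] [B [Q { }]]]]

4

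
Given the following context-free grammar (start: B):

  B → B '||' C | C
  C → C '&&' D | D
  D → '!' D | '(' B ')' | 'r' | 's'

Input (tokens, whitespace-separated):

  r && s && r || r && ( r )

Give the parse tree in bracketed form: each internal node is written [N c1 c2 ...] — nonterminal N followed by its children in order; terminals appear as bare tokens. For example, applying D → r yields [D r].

[B [B [C [C [C [D r]] && [D s]] && [D r]]] || [C [C [D r]] && [D ( [B [C [D r]]] )]]]

B
B || C
C || C
C && D || C
C && D && D || C
D && D && D || C
r && D && D || C
r && s && D || C
r && s && r || C
r && s && r || C && D
r && s && r || D && D
r && s && r || r && D
r && s && r || r && ( B )
r && s && r || r && ( C )
r && s && r || r && ( D )
r && s && r || r && ( r )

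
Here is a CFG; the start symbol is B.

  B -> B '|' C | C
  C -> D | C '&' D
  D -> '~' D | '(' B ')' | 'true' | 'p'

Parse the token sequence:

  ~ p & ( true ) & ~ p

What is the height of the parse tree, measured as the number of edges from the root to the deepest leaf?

[B [C [C [C [D ~ [D p]]] & [D ( [B [C [D true]]] )]] & [D ~ [D p]]]]

7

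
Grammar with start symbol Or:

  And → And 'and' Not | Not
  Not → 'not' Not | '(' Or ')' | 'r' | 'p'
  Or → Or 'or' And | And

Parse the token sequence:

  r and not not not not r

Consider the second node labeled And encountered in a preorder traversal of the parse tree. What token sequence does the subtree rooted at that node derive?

r

[Or [And [And [Not r]] and [Not not [Not not [Not not [Not not [Not r]]]]]]]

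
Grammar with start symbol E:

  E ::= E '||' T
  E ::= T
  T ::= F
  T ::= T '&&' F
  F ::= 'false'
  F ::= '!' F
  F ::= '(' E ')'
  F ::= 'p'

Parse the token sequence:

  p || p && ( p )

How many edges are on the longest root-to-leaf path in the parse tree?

6

[E [E [T [F p]]] || [T [T [F p]] && [F ( [E [T [F p]]] )]]]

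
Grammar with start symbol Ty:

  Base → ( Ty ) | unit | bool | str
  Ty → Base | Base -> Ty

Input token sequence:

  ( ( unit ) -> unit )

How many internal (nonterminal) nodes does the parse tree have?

8

[Ty [Base ( [Ty [Base ( [Ty [Base unit]] )] -> [Ty [Base unit]]] )]]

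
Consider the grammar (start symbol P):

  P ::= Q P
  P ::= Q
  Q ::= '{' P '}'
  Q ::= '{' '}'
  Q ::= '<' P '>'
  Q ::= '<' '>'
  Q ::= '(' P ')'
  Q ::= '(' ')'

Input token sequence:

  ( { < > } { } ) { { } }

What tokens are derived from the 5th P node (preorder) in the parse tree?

[P [Q ( [P [Q { [P [Q < >]] }] [P [Q { }]]] )] [P [Q { [P [Q { }]] }]]]

{ { } }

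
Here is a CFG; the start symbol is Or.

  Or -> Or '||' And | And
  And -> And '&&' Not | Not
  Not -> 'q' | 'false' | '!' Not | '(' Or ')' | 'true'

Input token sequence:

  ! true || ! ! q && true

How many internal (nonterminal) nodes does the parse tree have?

11

[Or [Or [And [Not ! [Not true]]]] || [And [And [Not ! [Not ! [Not q]]]] && [Not true]]]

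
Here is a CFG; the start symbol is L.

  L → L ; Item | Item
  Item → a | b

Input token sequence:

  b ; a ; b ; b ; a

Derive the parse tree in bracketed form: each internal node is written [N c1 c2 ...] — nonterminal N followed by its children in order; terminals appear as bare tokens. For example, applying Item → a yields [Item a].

L
L ; Item
L ; Item ; Item
L ; Item ; Item ; Item
L ; Item ; Item ; Item ; Item
Item ; Item ; Item ; Item ; Item
b ; Item ; Item ; Item ; Item
b ; a ; Item ; Item ; Item
b ; a ; b ; Item ; Item
b ; a ; b ; b ; Item
b ; a ; b ; b ; a

[L [L [L [L [L [Item b]] ; [Item a]] ; [Item b]] ; [Item b]] ; [Item a]]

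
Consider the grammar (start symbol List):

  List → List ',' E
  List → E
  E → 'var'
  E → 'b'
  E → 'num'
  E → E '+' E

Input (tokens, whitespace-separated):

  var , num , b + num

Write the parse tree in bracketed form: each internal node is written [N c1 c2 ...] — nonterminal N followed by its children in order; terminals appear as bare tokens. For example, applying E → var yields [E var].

List
List , E
List , E , E
E , E , E
var , E , E
var , num , E
var , num , E + E
var , num , b + E
var , num , b + num

[List [List [List [E var]] , [E num]] , [E [E b] + [E num]]]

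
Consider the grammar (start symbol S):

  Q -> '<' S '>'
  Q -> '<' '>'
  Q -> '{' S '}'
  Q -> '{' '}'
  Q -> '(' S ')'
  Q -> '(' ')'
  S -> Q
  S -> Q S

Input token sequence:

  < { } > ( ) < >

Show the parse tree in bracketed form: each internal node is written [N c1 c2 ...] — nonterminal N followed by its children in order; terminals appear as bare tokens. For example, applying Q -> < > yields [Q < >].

[S [Q < [S [Q { }]] >] [S [Q ( )] [S [Q < >]]]]

S
Q S
< S > S
< Q > S
< { } > S
< { } > Q S
< { } > ( ) S
< { } > ( ) Q
< { } > ( ) < >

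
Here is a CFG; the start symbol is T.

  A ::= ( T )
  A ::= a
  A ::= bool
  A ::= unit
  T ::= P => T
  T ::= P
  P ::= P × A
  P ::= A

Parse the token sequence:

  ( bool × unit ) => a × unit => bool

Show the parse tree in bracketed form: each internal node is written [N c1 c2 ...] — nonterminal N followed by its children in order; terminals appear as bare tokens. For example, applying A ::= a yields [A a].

[T [P [A ( [T [P [P [A bool]] × [A unit]]] )]] => [T [P [P [A a]] × [A unit]] => [T [P [A bool]]]]]

T
P => T
A => T
( T ) => T
( P ) => T
( P × A ) => T
( A × A ) => T
( bool × A ) => T
( bool × unit ) => T
( bool × unit ) => P => T
( bool × unit ) => P × A => T
( bool × unit ) => A × A => T
( bool × unit ) => a × A => T
( bool × unit ) => a × unit => T
( bool × unit ) => a × unit => P
( bool × unit ) => a × unit => A
( bool × unit ) => a × unit => bool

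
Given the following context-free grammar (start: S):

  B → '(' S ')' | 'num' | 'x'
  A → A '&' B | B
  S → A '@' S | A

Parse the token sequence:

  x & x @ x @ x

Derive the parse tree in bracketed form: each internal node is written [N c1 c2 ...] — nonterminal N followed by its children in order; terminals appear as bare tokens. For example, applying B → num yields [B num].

S
A @ S
A & B @ S
B & B @ S
x & B @ S
x & x @ S
x & x @ A @ S
x & x @ B @ S
x & x @ x @ S
x & x @ x @ A
x & x @ x @ B
x & x @ x @ x

[S [A [A [B x]] & [B x]] @ [S [A [B x]] @ [S [A [B x]]]]]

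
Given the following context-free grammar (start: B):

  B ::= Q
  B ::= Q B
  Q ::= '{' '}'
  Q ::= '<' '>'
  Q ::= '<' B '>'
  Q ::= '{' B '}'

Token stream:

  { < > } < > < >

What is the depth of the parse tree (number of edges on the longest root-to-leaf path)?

4

[B [Q { [B [Q < >]] }] [B [Q < >] [B [Q < >]]]]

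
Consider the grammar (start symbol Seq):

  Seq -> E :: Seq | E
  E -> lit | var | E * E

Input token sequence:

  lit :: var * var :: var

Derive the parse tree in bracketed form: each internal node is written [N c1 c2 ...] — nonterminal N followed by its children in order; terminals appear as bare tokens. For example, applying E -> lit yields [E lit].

Seq
E :: Seq
lit :: Seq
lit :: E :: Seq
lit :: E * E :: Seq
lit :: var * E :: Seq
lit :: var * var :: Seq
lit :: var * var :: E
lit :: var * var :: var

[Seq [E lit] :: [Seq [E [E var] * [E var]] :: [Seq [E var]]]]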